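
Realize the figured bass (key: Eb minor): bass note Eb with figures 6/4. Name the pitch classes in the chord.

A fourth above Eb in this key is Ab.
A sixth above Eb in this key is Cb.
Together with the bass Eb, this spells Ab minor in second inversion.

Eb, Ab, Cb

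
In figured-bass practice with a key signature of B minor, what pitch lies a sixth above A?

Counting 5 letter steps above A lands on F; in B minor, that letter is F#.

F#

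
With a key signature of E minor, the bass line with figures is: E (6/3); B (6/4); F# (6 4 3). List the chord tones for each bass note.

E, G, C | B, E, G | F#, A, B, D

E (6/3): E, G, C.
B (6/4): B, E, G.
F# (6/4/3): F#, A, B, D.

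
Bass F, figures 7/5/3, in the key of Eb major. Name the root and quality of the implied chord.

F minor seventh

The figures 7/5/3 indicate a seventh chord in root position.
In root position the bass is the root, so the root is F.
The chord tones are F, Ab, C, Eb, giving F minor seventh.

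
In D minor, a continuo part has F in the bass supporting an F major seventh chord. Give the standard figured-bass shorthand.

F is the root of F major seventh, so the chord is in root position.
A seventh chord in root position is figured 7/5/3, conventionally abbreviated 7.

7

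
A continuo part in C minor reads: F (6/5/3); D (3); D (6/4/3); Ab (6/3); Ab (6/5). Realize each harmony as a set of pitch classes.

F (6/5/3): F, Ab, C, D.
D (5/3): D, F, Ab.
D (6/4/3): D, F, G, Bb.
Ab (6/3): Ab, C, F.
Ab (6/5/3): Ab, C, Eb, F.

F, Ab, C, D | D, F, Ab | D, F, G, Bb | Ab, C, F | Ab, C, Eb, F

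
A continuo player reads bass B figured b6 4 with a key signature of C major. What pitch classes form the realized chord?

A fourth above B in this key is E.
A sixth above B in this key is G, lowered to Gb by the flat.

B, E, Gb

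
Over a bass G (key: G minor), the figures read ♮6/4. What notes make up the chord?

G, C, E

A fourth above G in this key is C.
A sixth above G in this key is Eb, made natural (E) by the ♮ figure.
Together with the bass G, this spells C major in second inversion.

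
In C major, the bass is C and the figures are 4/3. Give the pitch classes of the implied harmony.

The written figures 4/3 are shorthand for 6/4/3: the 6 is implied.
A third above C in this key is E.
A fourth above C in this key is F.
A sixth above C in this key is A.
Together with the bass C, this spells F major seventh in second inversion.

C, E, F, A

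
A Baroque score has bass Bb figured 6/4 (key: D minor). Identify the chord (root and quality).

E diminished

The figures 6/4 indicate a triad in second inversion.
In second inversion the root lies a fourth above the bass: a fourth above Bb in D minor is E.
The chord tones are Bb, E, G, giving E diminished.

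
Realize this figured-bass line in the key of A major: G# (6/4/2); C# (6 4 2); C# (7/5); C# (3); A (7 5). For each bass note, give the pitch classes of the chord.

G#, A, C#, E | C#, D, F#, A | C#, E, G#, B | C#, E, G# | A, C#, E, G#

G# (6/4/2): G#, A, C#, E.
C# (6/4/2): C#, D, F#, A.
C# (7/5/3): C#, E, G#, B.
C# (5/3): C#, E, G#.
A (7/5/3): A, C#, E, G#.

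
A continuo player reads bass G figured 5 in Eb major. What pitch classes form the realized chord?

The written figures 5 are shorthand for 5/3: the 3 is implied.
A third above G in this key is Bb.
A fifth above G in this key is D.
Together with the bass G, this spells G minor in root position.

G, Bb, D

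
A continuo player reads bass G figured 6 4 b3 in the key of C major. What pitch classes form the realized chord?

G, Bb, C, E

A third above G in this key is B, lowered to Bb by the flat.
A fourth above G in this key is C.
A sixth above G in this key is E.
Together with the bass G, this spells C dominant seventh in second inversion.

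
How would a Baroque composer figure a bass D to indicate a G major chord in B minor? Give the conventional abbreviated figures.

D is the fifth of G major, so the chord is in second inversion.
A triad in second inversion is figured 6/4, conventionally abbreviated 6/4.

6/4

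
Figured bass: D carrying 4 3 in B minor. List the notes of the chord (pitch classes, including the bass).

The written figures 4 3 are shorthand for 6/4/3: the 6 is implied.
A third above D in this key is F#.
A fourth above D in this key is G.
A sixth above D in this key is B.
Together with the bass D, this spells G major seventh in second inversion.

D, F#, G, B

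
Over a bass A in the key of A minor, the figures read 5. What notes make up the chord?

The written figures 5 are shorthand for 5/3: the 3 is implied.
A third above A in this key is C.
A fifth above A in this key is E.
Together with the bass A, this spells A minor in root position.

A, C, E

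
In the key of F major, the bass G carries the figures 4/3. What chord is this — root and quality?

C dominant seventh

The figures 4/3 indicate a seventh chord in second inversion.
In second inversion the root lies a fourth above the bass: a fourth above G in F major is C.
The chord tones are G, Bb, C, E, giving C dominant seventh.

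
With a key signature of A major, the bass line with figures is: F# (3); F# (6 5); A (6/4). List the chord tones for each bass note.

F#, A, C# | F#, A, C#, D | A, D, F#

F# (5/3): F#, A, C#.
F# (6/5/3): F#, A, C#, D.
A (6/4): A, D, F#.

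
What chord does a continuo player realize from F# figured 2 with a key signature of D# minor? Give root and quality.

The figures 2 indicate a seventh chord in third inversion.
In third inversion the root lies a second above the bass: a second above F# in D# minor is G#.
The chord tones are F#, G#, B, D#, giving G# minor seventh.

G# minor seventh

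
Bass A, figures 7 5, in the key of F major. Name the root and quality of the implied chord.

A minor seventh

The figures 7 5 indicate a seventh chord in root position.
In root position the bass is the root, so the root is A.
The chord tones are A, C, E, G, giving A minor seventh.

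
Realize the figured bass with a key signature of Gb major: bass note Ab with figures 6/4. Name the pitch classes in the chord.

Ab, Db, F

A fourth above Ab in this key is Db.
A sixth above Ab in this key is F.
Together with the bass Ab, this spells Db major in second inversion.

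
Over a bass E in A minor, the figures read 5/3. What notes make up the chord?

E, G, B

A third above E in this key is G.
A fifth above E in this key is B.
Together with the bass E, this spells E minor in root position.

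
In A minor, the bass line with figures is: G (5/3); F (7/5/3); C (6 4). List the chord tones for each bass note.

G, B, D | F, A, C, E | C, F, A

G (5/3): G, B, D.
F (7/5/3): F, A, C, E.
C (6/4): C, F, A.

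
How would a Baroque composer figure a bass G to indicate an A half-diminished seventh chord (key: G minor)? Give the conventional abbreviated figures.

4/2

G is the seventh of A half-diminished seventh, so the chord is in third inversion.
A seventh chord in third inversion is figured 6/4/2, conventionally abbreviated 4/2.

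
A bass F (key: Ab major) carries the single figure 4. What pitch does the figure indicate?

Counting 3 letter steps above F lands on B; in Ab major, that letter is Bb.

Bb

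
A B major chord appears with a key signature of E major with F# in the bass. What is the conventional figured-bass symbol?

F# is the fifth of B major, so the chord is in second inversion.
A triad in second inversion is figured 6/4, conventionally abbreviated 6/4.

6/4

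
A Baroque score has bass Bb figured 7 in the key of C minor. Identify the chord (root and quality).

The figures 7 indicate a seventh chord in root position.
In root position the bass is the root, so the root is Bb.
The chord tones are Bb, D, F, Ab, giving Bb dominant seventh.

Bb dominant seventh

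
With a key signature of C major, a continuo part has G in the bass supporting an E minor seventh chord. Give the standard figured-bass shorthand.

6/5

G is the third of E minor seventh, so the chord is in first inversion.
A seventh chord in first inversion is figured 6/5/3, conventionally abbreviated 6/5.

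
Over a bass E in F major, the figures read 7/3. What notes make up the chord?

The written figures 7/3 are shorthand for 7/5/3: the 5 is implied.
A third above E in this key is G.
A fifth above E in this key is Bb.
A seventh above E in this key is D.
Together with the bass E, this spells E half-diminished seventh in root position.

E, G, Bb, D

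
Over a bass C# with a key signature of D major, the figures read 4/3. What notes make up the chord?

C#, E, F#, A

The written figures 4/3 are shorthand for 6/4/3: the 6 is implied.
A third above C# in this key is E.
A fourth above C# in this key is F#.
A sixth above C# in this key is A.
Together with the bass C#, this spells F# minor seventh in second inversion.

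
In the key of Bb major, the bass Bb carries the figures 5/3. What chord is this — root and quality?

The figures 5/3 indicate a triad in root position.
In root position the bass is the root, so the root is Bb.
The chord tones are Bb, D, F, giving Bb major.

Bb major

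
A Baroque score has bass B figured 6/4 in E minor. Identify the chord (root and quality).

The figures 6/4 indicate a triad in second inversion.
In second inversion the root lies a fourth above the bass: a fourth above B in E minor is E.
The chord tones are B, E, G, giving E minor.

E minor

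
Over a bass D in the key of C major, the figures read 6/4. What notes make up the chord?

D, G, B

A fourth above D in this key is G.
A sixth above D in this key is B.
Together with the bass D, this spells G major in second inversion.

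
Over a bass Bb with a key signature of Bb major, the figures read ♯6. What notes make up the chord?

The written figures ♯6 are shorthand for 6/3: the 3 is implied.
A third above Bb in this key is D.
A sixth above Bb in this key is G, raised to G# by the sharp.

Bb, D, G#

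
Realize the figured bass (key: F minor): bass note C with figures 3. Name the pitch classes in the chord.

The written figures 3 are shorthand for 5/3: the 5 is implied.
A third above C in this key is Eb.
A fifth above C in this key is G.
Together with the bass C, this spells C minor in root position.

C, Eb, G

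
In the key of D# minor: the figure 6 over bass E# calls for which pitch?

C#

Counting 5 letter steps above E# lands on C; in D# minor, that letter is C#.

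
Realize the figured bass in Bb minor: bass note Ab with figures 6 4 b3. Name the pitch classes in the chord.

A third above Ab in this key is C, lowered to Cb by the flat.
A fourth above Ab in this key is Db.
A sixth above Ab in this key is F.
Together with the bass Ab, this spells Db dominant seventh in second inversion.

Ab, Cb, Db, F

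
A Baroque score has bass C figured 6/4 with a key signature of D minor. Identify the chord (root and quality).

The figures 6/4 indicate a triad in second inversion.
In second inversion the root lies a fourth above the bass: a fourth above C in D minor is F.
The chord tones are C, F, A, giving F major.

F major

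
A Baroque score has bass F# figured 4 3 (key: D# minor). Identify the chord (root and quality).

B major seventh

The figures 4 3 indicate a seventh chord in second inversion.
In second inversion the root lies a fourth above the bass: a fourth above F# in D# minor is B.
The chord tones are F#, A#, B, D#, giving B major seventh.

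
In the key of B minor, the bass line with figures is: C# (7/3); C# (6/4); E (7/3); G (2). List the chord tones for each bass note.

C#, E, G, B | C#, F#, A | E, G, B, D | G, A, C#, E

C# (7/5/3): C#, E, G, B.
C# (6/4): C#, F#, A.
E (7/5/3): E, G, B, D.
G (6/4/2): G, A, C#, E.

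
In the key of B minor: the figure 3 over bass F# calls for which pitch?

A

Counting 2 letter steps above F# lands on A; in B minor, that letter is A.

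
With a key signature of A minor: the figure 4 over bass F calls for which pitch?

B

Counting 3 letter steps above F lands on B; in A minor, that letter is B.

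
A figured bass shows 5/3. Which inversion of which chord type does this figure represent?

Intervals of 5/3 above the bass form a triad; the bass is the root, so this is root position.

triad, root position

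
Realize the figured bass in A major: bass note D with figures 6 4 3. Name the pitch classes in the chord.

A third above D in this key is F#.
A fourth above D in this key is G#.
A sixth above D in this key is B.
Together with the bass D, this spells G# half-diminished seventh in second inversion.

D, F#, G#, B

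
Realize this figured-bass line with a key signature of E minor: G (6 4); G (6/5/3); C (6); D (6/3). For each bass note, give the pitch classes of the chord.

G (6/4): G, C, E.
G (6/5/3): G, B, D, E.
C (6/3): C, E, A.
D (6/3): D, F#, B.

G, C, E | G, B, D, E | C, E, A | D, F#, B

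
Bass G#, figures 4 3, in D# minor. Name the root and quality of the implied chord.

The figures 4 3 indicate a seventh chord in second inversion.
In second inversion the root lies a fourth above the bass: a fourth above G# in D# minor is C#.
The chord tones are G#, B, C#, E#, giving C# dominant seventh.

C# dominant seventh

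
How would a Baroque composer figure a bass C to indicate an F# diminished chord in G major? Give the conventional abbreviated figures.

C is the fifth of F# diminished, so the chord is in second inversion.
A triad in second inversion is figured 6/4, conventionally abbreviated 6/4.

6/4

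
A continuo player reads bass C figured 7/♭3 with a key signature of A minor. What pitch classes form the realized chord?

C, Eb, G, B

The written figures 7/♭3 are shorthand for 7/5/3: the 5 is implied.
A third above C in this key is E, lowered to Eb by the flat.
A fifth above C in this key is G.
A seventh above C in this key is B.
Together with the bass C, this spells C minor-major seventh in root position.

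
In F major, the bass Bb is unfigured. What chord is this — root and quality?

An unfigured bass indicates a triad in root position.
In root position the bass is the root, so the root is Bb.
The chord tones are Bb, D, F, giving Bb major.

Bb major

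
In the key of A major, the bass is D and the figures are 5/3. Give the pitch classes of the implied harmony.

A third above D in this key is F#.
A fifth above D in this key is A.
Together with the bass D, this spells D major in root position.

D, F#, A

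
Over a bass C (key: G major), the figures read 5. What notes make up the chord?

The written figures 5 are shorthand for 5/3: the 3 is implied.
A third above C in this key is E.
A fifth above C in this key is G.
Together with the bass C, this spells C major in root position.

C, E, G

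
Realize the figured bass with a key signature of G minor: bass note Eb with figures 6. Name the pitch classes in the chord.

The written figures 6 are shorthand for 6/3: the 3 is implied.
A third above Eb in this key is G.
A sixth above Eb in this key is C.
Together with the bass Eb, this spells C minor in first inversion.

Eb, G, C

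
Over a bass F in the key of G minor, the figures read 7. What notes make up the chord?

The written figures 7 are shorthand for 7/5/3: the 5/3 are implied.
A third above F in this key is A.
A fifth above F in this key is C.
A seventh above F in this key is Eb.
Together with the bass F, this spells F dominant seventh in root position.

F, A, C, Eb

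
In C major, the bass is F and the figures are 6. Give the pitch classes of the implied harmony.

The written figures 6 are shorthand for 6/3: the 3 is implied.
A third above F in this key is A.
A sixth above F in this key is D.
Together with the bass F, this spells D minor in first inversion.

F, A, D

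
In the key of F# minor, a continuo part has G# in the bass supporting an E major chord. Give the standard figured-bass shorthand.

6

G# is the third of E major, so the chord is in first inversion.
A triad in first inversion is figured 6/3, conventionally abbreviated 6.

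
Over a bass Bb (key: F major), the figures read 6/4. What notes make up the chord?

Bb, E, G

A fourth above Bb in this key is E.
A sixth above Bb in this key is G.
Together with the bass Bb, this spells E diminished in second inversion.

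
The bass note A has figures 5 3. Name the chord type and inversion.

triad, root position

Intervals of 5/3 above the bass form a triad; the bass is the root, so this is root position.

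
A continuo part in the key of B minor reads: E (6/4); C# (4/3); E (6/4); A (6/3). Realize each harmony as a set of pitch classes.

E, A, C# | C#, E, F#, A | E, A, C# | A, C#, F#

E (6/4): E, A, C#.
C# (6/4/3): C#, E, F#, A.
E (6/4): E, A, C#.
A (6/3): A, C#, F#.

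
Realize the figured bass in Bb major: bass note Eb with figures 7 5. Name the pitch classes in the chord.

The written figures 7 5 are shorthand for 7/5/3: the 3 is implied.
A third above Eb in this key is G.
A fifth above Eb in this key is Bb.
A seventh above Eb in this key is D.
Together with the bass Eb, this spells Eb major seventh in root position.

Eb, G, Bb, D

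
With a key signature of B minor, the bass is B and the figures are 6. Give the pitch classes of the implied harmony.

B, D, G

The written figures 6 are shorthand for 6/3: the 3 is implied.
A third above B in this key is D.
A sixth above B in this key is G.
Together with the bass B, this spells G major in first inversion.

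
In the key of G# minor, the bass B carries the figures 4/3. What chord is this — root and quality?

E major seventh

The figures 4/3 indicate a seventh chord in second inversion.
In second inversion the root lies a fourth above the bass: a fourth above B in G# minor is E.
The chord tones are B, D#, E, G#, giving E major seventh.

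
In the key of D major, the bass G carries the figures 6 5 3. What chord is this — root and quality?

The figures 6 5 3 indicate a seventh chord in first inversion.
In first inversion the root lies a sixth above the bass: a sixth above G in D major is E.
The chord tones are G, B, D, E, giving E minor seventh.

E minor seventh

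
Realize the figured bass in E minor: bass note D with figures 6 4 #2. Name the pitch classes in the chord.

D, E#, G, B

A second above D in this key is E, raised to E# by the sharp.
A fourth above D in this key is G.
A sixth above D in this key is B.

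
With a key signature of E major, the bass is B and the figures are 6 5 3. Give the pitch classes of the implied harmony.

B, D#, F#, G#

A third above B in this key is D#.
A fifth above B in this key is F#.
A sixth above B in this key is G#.
Together with the bass B, this spells G# minor seventh in first inversion.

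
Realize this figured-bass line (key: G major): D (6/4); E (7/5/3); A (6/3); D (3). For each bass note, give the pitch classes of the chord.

D, G, B | E, G, B, D | A, C, F# | D, F#, A

D (6/4): D, G, B.
E (7/5/3): E, G, B, D.
A (6/3): A, C, F#.
D (5/3): D, F#, A.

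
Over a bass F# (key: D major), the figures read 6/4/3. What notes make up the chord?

F#, A, B, D

A third above F# in this key is A.
A fourth above F# in this key is B.
A sixth above F# in this key is D.
Together with the bass F#, this spells B minor seventh in second inversion.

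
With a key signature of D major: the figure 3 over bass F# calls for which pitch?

A

Counting 2 letter steps above F# lands on A; in D major, that letter is A.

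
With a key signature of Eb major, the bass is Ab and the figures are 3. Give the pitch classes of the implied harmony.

The written figures 3 are shorthand for 5/3: the 5 is implied.
A third above Ab in this key is C.
A fifth above Ab in this key is Eb.
Together with the bass Ab, this spells Ab major in root position.

Ab, C, Eb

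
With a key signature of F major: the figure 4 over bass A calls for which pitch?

Counting 3 letter steps above A lands on D; in F major, that letter is D.

D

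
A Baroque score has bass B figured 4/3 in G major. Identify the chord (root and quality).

E minor seventh

The figures 4/3 indicate a seventh chord in second inversion.
In second inversion the root lies a fourth above the bass: a fourth above B in G major is E.
The chord tones are B, D, E, G, giving E minor seventh.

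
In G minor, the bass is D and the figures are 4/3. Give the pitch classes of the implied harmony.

D, F, G, Bb

The written figures 4/3 are shorthand for 6/4/3: the 6 is implied.
A third above D in this key is F.
A fourth above D in this key is G.
A sixth above D in this key is Bb.
Together with the bass D, this spells G minor seventh in second inversion.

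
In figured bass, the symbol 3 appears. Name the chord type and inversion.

3 is shorthand for 5/3.
Intervals of 5/3 above the bass form a triad; the bass is the root, so this is root position.

triad, root position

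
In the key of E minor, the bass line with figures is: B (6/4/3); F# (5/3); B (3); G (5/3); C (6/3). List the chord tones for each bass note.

B (6/4/3): B, D, E, G.
F# (5/3): F#, A, C.
B (5/3): B, D, F#.
G (5/3): G, B, D.
C (6/3): C, E, A.

B, D, E, G | F#, A, C | B, D, F# | G, B, D | C, E, A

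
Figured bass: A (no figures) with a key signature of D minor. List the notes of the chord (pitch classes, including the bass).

A, C, E

An unfigured bass implies 5/3.
A third above A in this key is C.
A fifth above A in this key is E.
Together with the bass A, this spells A minor in root position.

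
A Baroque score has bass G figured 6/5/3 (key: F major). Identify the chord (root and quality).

E half-diminished seventh

The figures 6/5/3 indicate a seventh chord in first inversion.
In first inversion the root lies a sixth above the bass: a sixth above G in F major is E.
The chord tones are G, Bb, D, E, giving E half-diminished seventh.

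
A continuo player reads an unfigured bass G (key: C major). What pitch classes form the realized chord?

G, B, D

An unfigured bass implies 5/3.
A third above G in this key is B.
A fifth above G in this key is D.
Together with the bass G, this spells G major in root position.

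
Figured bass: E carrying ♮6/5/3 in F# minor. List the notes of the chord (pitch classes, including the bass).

A third above E in this key is G#.
A fifth above E in this key is B.
A sixth above E in this key is C#, made natural (C) by the ♮ figure.
Together with the bass E, this spells C augmented major seventh in first inversion.

E, G#, B, C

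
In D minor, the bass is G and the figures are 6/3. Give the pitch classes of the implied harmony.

A third above G in this key is Bb.
A sixth above G in this key is E.
Together with the bass G, this spells E diminished in first inversion.

G, Bb, E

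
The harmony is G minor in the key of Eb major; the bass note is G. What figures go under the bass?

G is the root of G minor, so the chord is in root position.
A triad in root position is figured 5/3, conventionally abbreviated (no figures — root-position triad).

no figures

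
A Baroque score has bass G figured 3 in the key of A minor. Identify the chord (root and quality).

The figures 3 indicate a triad in root position.
In root position the bass is the root, so the root is G.
The chord tones are G, B, D, giving G major.

G major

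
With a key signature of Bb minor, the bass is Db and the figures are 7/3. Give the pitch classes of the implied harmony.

Db, F, Ab, C

The written figures 7/3 are shorthand for 7/5/3: the 5 is implied.
A third above Db in this key is F.
A fifth above Db in this key is Ab.
A seventh above Db in this key is C.
Together with the bass Db, this spells Db major seventh in root position.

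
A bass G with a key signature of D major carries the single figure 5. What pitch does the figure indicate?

D

Counting 4 letter steps above G lands on D; in D major, that letter is D.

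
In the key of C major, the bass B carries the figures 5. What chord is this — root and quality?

B diminished

The figures 5 indicate a triad in root position.
In root position the bass is the root, so the root is B.
The chord tones are B, D, F, giving B diminished.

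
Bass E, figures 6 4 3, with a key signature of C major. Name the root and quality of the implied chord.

The figures 6 4 3 indicate a seventh chord in second inversion.
In second inversion the root lies a fourth above the bass: a fourth above E in C major is A.
The chord tones are E, G, A, C, giving A minor seventh.

A minor seventh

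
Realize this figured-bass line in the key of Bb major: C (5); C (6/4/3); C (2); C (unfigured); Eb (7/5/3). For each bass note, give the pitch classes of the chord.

C (5/3): C, Eb, G.
C (6/4/3): C, Eb, F, A.
C (6/4/2): C, D, F, A.
C (5/3): C, Eb, G.
Eb (7/5/3): Eb, G, Bb, D.

C, Eb, G | C, Eb, F, A | C, D, F, A | C, Eb, G | Eb, G, Bb, D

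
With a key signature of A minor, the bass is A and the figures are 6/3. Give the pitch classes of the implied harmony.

A third above A in this key is C.
A sixth above A in this key is F.
Together with the bass A, this spells F major in first inversion.

A, C, F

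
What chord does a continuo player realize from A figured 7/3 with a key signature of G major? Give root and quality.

The figures 7/3 indicate a seventh chord in root position.
In root position the bass is the root, so the root is A.
The chord tones are A, C, E, G, giving A minor seventh.

A minor seventh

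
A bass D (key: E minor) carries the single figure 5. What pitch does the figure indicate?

Counting 4 letter steps above D lands on A; in E minor, that letter is A.

A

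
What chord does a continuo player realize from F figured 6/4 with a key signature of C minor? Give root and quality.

The figures 6/4 indicate a triad in second inversion.
In second inversion the root lies a fourth above the bass: a fourth above F in C minor is Bb.
The chord tones are F, Bb, D, giving Bb major.

Bb major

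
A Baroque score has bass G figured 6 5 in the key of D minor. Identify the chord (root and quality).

E half-diminished seventh

The figures 6 5 indicate a seventh chord in first inversion.
In first inversion the root lies a sixth above the bass: a sixth above G in D minor is E.
The chord tones are G, Bb, D, E, giving E half-diminished seventh.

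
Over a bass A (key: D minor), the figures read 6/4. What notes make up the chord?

A, D, F

A fourth above A in this key is D.
A sixth above A in this key is F.
Together with the bass A, this spells D minor in second inversion.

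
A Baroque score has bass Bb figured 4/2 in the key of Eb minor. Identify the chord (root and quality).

The figures 4/2 indicate a seventh chord in third inversion.
In third inversion the root lies a second above the bass: a second above Bb in Eb minor is Cb.
The chord tones are Bb, Cb, Eb, Gb, giving Cb major seventh.

Cb major seventh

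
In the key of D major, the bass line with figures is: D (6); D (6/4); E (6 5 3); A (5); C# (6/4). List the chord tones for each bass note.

D (6/3): D, F#, B.
D (6/4): D, G, B.
E (6/5/3): E, G, B, C#.
A (5/3): A, C#, E.
C# (6/4): C#, F#, A.

D, F#, B | D, G, B | E, G, B, C# | A, C#, E | C#, F#, A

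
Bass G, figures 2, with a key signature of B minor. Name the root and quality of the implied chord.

The figures 2 indicate a seventh chord in third inversion.
In third inversion the root lies a second above the bass: a second above G in B minor is A.
The chord tones are G, A, C#, E, giving A dominant seventh.

A dominant seventh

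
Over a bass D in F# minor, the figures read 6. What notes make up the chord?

D, F#, B

The written figures 6 are shorthand for 6/3: the 3 is implied.
A third above D in this key is F#.
A sixth above D in this key is B.
Together with the bass D, this spells B minor in first inversion.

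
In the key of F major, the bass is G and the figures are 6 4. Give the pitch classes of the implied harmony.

A fourth above G in this key is C.
A sixth above G in this key is E.
Together with the bass G, this spells C major in second inversion.

G, C, E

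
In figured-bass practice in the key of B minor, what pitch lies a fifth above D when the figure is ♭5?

Ab

Counting 4 letter steps above D lands on A; in B minor, that letter is A.
The b5 figure lowers it a semitone, giving Ab.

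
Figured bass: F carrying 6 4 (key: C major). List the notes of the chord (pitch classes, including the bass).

A fourth above F in this key is B.
A sixth above F in this key is D.
Together with the bass F, this spells B diminished in second inversion.

F, B, D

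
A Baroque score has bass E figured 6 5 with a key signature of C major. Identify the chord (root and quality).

The figures 6 5 indicate a seventh chord in first inversion.
In first inversion the root lies a sixth above the bass: a sixth above E in C major is C.
The chord tones are E, G, B, C, giving C major seventh.

C major seventh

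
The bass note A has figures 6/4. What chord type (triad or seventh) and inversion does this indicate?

triad, second inversion

Intervals of 6/4 above the bass form a triad; the bass is the fifth, so this is second inversion.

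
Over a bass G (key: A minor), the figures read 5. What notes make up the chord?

G, B, D

The written figures 5 are shorthand for 5/3: the 3 is implied.
A third above G in this key is B.
A fifth above G in this key is D.
Together with the bass G, this spells G major in root position.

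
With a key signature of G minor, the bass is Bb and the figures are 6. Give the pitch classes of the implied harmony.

Bb, D, G

The written figures 6 are shorthand for 6/3: the 3 is implied.
A third above Bb in this key is D.
A sixth above Bb in this key is G.
Together with the bass Bb, this spells G minor in first inversion.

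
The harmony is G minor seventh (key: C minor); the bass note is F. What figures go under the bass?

4/2

F is the seventh of G minor seventh, so the chord is in third inversion.
A seventh chord in third inversion is figured 6/4/2, conventionally abbreviated 4/2.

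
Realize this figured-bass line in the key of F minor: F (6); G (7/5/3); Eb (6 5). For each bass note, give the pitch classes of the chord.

F (6/3): F, Ab, Db.
G (7/5/3): G, Bb, Db, F.
Eb (6/5/3): Eb, G, Bb, C.

F, Ab, Db | G, Bb, Db, F | Eb, G, Bb, C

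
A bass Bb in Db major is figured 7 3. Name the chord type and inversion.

seventh chord, root position

7 3 is shorthand for 7/5/3.
Intervals of 7/5/3 above the bass form a seventh chord; the bass is the root, so this is root position.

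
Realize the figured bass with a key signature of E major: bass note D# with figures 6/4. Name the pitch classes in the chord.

D#, G#, B

A fourth above D# in this key is G#.
A sixth above D# in this key is B.
Together with the bass D#, this spells G# minor in second inversion.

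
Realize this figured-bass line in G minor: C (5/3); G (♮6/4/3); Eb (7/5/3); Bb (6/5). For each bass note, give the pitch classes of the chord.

C, Eb, G | G, Bb, C, E | Eb, G, Bb, D | Bb, D, F, G

C (5/3): C, Eb, G.
G (♮6/4/3): G, Bb, C, E.
Eb (7/5/3): Eb, G, Bb, D.
Bb (6/5/3): Bb, D, F, G.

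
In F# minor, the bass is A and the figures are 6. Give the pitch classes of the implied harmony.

The written figures 6 are shorthand for 6/3: the 3 is implied.
A third above A in this key is C#.
A sixth above A in this key is F#.
Together with the bass A, this spells F# minor in first inversion.

A, C#, F#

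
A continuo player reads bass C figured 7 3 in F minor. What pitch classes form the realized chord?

C, Eb, G, Bb

The written figures 7 3 are shorthand for 7/5/3: the 5 is implied.
A third above C in this key is Eb.
A fifth above C in this key is G.
A seventh above C in this key is Bb.
Together with the bass C, this spells C minor seventh in root position.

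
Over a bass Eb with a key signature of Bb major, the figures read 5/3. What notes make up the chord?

A third above Eb in this key is G.
A fifth above Eb in this key is Bb.
Together with the bass Eb, this spells Eb major in root position.

Eb, G, Bb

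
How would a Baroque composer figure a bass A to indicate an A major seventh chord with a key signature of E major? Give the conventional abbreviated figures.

7

A is the root of A major seventh, so the chord is in root position.
A seventh chord in root position is figured 7/5/3, conventionally abbreviated 7.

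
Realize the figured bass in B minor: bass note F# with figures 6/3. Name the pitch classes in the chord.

F#, A, D

A third above F# in this key is A.
A sixth above F# in this key is D.
Together with the bass F#, this spells D major in first inversion.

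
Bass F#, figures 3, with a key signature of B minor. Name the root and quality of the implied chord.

The figures 3 indicate a triad in root position.
In root position the bass is the root, so the root is F#.
The chord tones are F#, A, C#, giving F# minor.

F# minor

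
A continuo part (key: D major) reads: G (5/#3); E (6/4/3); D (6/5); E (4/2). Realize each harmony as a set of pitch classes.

G (5/#3): G, B#, D.
E (6/4/3): E, G, A, C#.
D (6/5/3): D, F#, A, B.
E (6/4/2): E, F#, A, C#.

G, B#, D | E, G, A, C# | D, F#, A, B | E, F#, A, C#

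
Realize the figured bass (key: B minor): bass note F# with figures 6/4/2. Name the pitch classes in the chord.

F#, G, B, D

A second above F# in this key is G.
A fourth above F# in this key is B.
A sixth above F# in this key is D.
Together with the bass F#, this spells G major seventh in third inversion.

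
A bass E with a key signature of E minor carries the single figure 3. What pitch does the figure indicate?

G

Counting 2 letter steps above E lands on G; in E minor, that letter is G.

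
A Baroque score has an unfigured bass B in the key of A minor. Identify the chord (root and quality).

B diminished

An unfigured bass indicates a triad in root position.
In root position the bass is the root, so the root is B.
The chord tones are B, D, F, giving B diminished.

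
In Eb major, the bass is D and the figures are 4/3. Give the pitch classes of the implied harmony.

D, F, G, Bb

The written figures 4/3 are shorthand for 6/4/3: the 6 is implied.
A third above D in this key is F.
A fourth above D in this key is G.
A sixth above D in this key is Bb.
Together with the bass D, this spells G minor seventh in second inversion.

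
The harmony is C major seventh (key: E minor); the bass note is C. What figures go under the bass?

C is the root of C major seventh, so the chord is in root position.
A seventh chord in root position is figured 7/5/3, conventionally abbreviated 7.

7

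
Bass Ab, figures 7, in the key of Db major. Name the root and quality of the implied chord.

Ab dominant seventh

The figures 7 indicate a seventh chord in root position.
In root position the bass is the root, so the root is Ab.
The chord tones are Ab, C, Eb, Gb, giving Ab dominant seventh.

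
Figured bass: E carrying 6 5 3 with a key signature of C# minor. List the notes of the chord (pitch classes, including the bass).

E, G#, B, C#

A third above E in this key is G#.
A fifth above E in this key is B.
A sixth above E in this key is C#.
Together with the bass E, this spells C# minor seventh in first inversion.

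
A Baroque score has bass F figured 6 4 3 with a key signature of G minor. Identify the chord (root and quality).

Bb major seventh

The figures 6 4 3 indicate a seventh chord in second inversion.
In second inversion the root lies a fourth above the bass: a fourth above F in G minor is Bb.
The chord tones are F, A, Bb, D, giving Bb major seventh.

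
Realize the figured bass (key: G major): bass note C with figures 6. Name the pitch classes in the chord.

The written figures 6 are shorthand for 6/3: the 3 is implied.
A third above C in this key is E.
A sixth above C in this key is A.
Together with the bass C, this spells A minor in first inversion.

C, E, A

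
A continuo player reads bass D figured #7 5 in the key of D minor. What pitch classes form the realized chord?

The written figures #7 5 are shorthand for 7/5/3: the 3 is implied.
A third above D in this key is F.
A fifth above D in this key is A.
A seventh above D in this key is C, raised to C# by the sharp.
Together with the bass D, this spells D minor-major seventh in root position.

D, F, A, C#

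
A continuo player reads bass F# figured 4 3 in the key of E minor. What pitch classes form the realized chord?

F#, A, B, D

The written figures 4 3 are shorthand for 6/4/3: the 6 is implied.
A third above F# in this key is A.
A fourth above F# in this key is B.
A sixth above F# in this key is D.
Together with the bass F#, this spells B minor seventh in second inversion.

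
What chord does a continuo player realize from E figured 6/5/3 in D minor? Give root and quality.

The figures 6/5/3 indicate a seventh chord in first inversion.
In first inversion the root lies a sixth above the bass: a sixth above E in D minor is C.
The chord tones are E, G, Bb, C, giving C dominant seventh.

C dominant seventh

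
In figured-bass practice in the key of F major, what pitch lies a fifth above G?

D

Counting 4 letter steps above G lands on D; in F major, that letter is D.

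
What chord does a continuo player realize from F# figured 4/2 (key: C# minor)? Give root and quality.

The figures 4/2 indicate a seventh chord in third inversion.
In third inversion the root lies a second above the bass: a second above F# in C# minor is G#.
The chord tones are F#, G#, B, D#, giving G# minor seventh.

G# minor seventh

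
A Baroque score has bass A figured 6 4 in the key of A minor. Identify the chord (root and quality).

The figures 6 4 indicate a triad in second inversion.
In second inversion the root lies a fourth above the bass: a fourth above A in A minor is D.
The chord tones are A, D, F, giving D minor.

D minor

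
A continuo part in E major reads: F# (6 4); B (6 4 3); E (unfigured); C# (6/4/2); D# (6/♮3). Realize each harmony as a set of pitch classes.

F#, B, D# | B, D#, E, G# | E, G#, B | C#, D#, F#, A | D#, F, B

F# (6/4): F#, B, D#.
B (6/4/3): B, D#, E, G#.
E (5/3): E, G#, B.
C# (6/4/2): C#, D#, F#, A.
D# (6/♮3): D#, F, B.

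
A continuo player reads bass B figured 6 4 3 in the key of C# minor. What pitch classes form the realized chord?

A third above B in this key is D#.
A fourth above B in this key is E.
A sixth above B in this key is G#.
Together with the bass B, this spells E major seventh in second inversion.

B, D#, E, G#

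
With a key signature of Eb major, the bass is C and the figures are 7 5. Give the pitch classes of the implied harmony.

The written figures 7 5 are shorthand for 7/5/3: the 3 is implied.
A third above C in this key is Eb.
A fifth above C in this key is G.
A seventh above C in this key is Bb.
Together with the bass C, this spells C minor seventh in root position.

C, Eb, G, Bb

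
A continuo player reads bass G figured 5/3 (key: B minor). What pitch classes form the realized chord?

A third above G in this key is B.
A fifth above G in this key is D.
Together with the bass G, this spells G major in root position.

G, B, D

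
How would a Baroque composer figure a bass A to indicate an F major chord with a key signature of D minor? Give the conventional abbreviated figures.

A is the third of F major, so the chord is in first inversion.
A triad in first inversion is figured 6/3, conventionally abbreviated 6.

6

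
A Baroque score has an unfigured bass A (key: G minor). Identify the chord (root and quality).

A diminished

An unfigured bass indicates a triad in root position.
In root position the bass is the root, so the root is A.
The chord tones are A, C, Eb, giving A diminished.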